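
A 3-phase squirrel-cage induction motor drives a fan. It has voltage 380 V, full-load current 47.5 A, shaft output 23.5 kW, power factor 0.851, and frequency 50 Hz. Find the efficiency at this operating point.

88.3 %

P_out = 23.5 kW = 23500 W
P_in = √3·V_L·I_L·cosφ = 1.732 × 380 × 47.5 × 0.851 = 26604 W
η = P_out / P_in = 23500 / 26604 = 0.883 = 88.3%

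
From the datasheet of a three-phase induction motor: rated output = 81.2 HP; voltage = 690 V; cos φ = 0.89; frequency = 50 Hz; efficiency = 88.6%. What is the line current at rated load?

P_out = 81.2 × 746 = 60575 W
P_in = P_out / η = 60575 / 0.886 = 68369 W
I_L = P_in / (√3·V_L·cosφ) = 68369 / (1.732 × 690 × 0.89) = 64.3 A

64.3 A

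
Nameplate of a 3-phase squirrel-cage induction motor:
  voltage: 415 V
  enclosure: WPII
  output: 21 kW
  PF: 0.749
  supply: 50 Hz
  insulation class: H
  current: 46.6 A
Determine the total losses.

P_in = √3·V·I·cosφ = 1.732×415×46.6×0.749 = 25088 W
P_out = 21000 W
Losses = P_in − P_out = 25088 − 21000 = 4088 W

4.09 kW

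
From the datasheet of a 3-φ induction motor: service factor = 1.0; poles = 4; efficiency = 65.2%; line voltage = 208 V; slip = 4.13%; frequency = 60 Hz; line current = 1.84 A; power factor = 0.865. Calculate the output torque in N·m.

2.07 N·m

P_in = √3·V·I·cosφ = 1.732 × 208 × 1.84 × 0.865 = 573 W
P_out = η·P_in = 0.652 × 573 = 374 W
n_s = 120×60/4 = 1800 rpm; n = 1800×(1−0.0413) = 1726 rpm
ω = 2π×1726/60 = 180.7 rad/s
τ = P_out/ω = 374/180.7 = 2.07 N·m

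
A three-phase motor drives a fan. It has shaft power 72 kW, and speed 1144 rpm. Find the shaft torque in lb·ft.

ω = 2π × 1144/60 = 119.8 rad/s
τ = P/ω = 72000/119.8 = 601 N·m
In lb·ft: 601/1.356 = 443 lb·ft

443 lb·ft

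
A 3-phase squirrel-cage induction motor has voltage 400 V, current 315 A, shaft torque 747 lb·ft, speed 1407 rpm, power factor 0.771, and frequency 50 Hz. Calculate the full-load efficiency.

88.7 %

τ = 747 lb·ft × 1.356 = 1013 N·m
ω = 2π × 1407/60 = 147.3 rad/s; P_out = τω = 1013 × 147.3 = 149215 W
P_in = √3·V_L·I_L·cosφ = 1.732 × 400 × 315 × 0.771 = 168257 W
η = P_out / P_in = 149215 / 168257 = 0.887 = 88.7%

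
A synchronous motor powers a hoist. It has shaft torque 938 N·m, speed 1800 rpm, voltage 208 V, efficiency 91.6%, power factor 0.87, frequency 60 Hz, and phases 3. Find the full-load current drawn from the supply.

616 A

ω = 2π×1800/60 = 188.5 rad/s; P_out = τω = 938 × 188.5 = 176813 W
P_in = P_out / η = 176813 / 0.916 = 193027 W
I_L = P_in / (√3·V_L·cosφ) = 193027 / (1.732 × 208 × 0.87) = 616 A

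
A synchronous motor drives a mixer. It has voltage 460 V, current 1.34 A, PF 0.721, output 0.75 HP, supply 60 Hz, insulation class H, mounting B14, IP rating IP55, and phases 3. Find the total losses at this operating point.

210 W

P_in = √3·V·I·cosφ = 1.732×460×1.34×0.721 = 770 W
P_out = 0.75×746 = 560 W
Losses = P_in − P_out = 770 − 560 = 210 W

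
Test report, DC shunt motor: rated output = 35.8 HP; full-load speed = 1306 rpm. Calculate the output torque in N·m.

195 N·m

P_out = 35.8 × 746 = 26707 W
ω = 2π × 1306/60 = 136.8 rad/s
τ = P_out/ω = 26707/136.8 = 195 N·m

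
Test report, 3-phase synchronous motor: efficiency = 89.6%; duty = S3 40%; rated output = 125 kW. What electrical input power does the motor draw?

140 kW

P_out = 125000 W
P_in = P_out/η = 125000/0.896 = 139509 W = 140 kW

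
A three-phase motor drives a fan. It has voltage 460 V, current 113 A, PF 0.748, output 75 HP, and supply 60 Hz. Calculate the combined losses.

11400 W

P_in = √3·V·I·cosφ = 1.732×460×113×0.748 = 67342 W
P_out = 75×746 = 55950 W
Losses = P_in − P_out = 67342 − 55950 = 11392 W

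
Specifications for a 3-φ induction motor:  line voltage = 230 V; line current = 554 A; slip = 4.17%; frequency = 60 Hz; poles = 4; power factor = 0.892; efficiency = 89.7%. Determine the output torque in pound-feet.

721 lb·ft

P_in = √3·V·I·cosφ = 1.732 × 230 × 554 × 0.892 = 196857 W
P_out = η·P_in = 0.897 × 196857 = 176581 W
n_s = 120×60/4 = 1800 rpm; n = 1800×(1−0.0417) = 1725 rpm
ω = 2π×1725/60 = 180.6 rad/s
τ = P_out/ω = 176581/180.6 = 977.7 N·m
In lb·ft: 977.7/1.356 = 721 lb·ft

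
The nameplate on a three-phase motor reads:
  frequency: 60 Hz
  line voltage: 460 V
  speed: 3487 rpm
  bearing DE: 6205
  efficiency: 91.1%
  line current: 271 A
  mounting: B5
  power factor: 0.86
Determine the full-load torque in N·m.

P_in = √3·V·I·cosφ = 1.732 × 460 × 271 × 0.86 = 185684 W
P_out = η·P_in = 0.911 × 185684 = 169158 W
n = 3487 rpm
ω = 2π×3487/60 = 365.2 rad/s
τ = P_out/ω = 169158/365.2 = 463 N·m

463 N·m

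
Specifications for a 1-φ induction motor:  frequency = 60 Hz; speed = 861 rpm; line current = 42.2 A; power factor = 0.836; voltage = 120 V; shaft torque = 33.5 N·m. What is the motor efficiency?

ω = 2π × 861/60 = 90.16 rad/s; P_out = τω = 33.5 × 90.16 = 3020 W
P_in = V·I·cosφ = 120 × 42.2 × 0.836 = 4234 W
η = P_out / P_in = 3020 / 4234 = 0.713 = 71.3%

71.3 %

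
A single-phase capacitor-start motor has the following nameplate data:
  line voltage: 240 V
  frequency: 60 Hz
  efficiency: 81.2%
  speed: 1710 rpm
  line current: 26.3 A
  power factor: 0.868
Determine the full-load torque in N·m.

24.8 N·m

P_in = V·I·cosφ = 240 × 26.3 × 0.868 = 5479 W
P_out = η·P_in = 0.812 × 5479 = 4449 W
n = 1710 rpm
ω = 2π×1710/60 = 179.1 rad/s
τ = P_out/ω = 4449/179.1 = 24.8 N·m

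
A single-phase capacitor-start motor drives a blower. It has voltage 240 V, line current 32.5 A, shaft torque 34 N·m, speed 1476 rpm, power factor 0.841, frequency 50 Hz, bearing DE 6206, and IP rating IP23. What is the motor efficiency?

80.1 %

ω = 2π × 1476/60 = 154.6 rad/s; P_out = τω = 34 × 154.6 = 5256 W
P_in = V·I·cosφ = 240 × 32.5 × 0.841 = 6560 W
η = P_out / P_in = 5256 / 6560 = 0.801 = 80.1%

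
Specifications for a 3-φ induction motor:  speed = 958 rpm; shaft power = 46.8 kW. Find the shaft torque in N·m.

ω = 2π × 958/60 = 100.3 rad/s
τ = P/ω = 46800/100.3 = 467 N·m

467 N·m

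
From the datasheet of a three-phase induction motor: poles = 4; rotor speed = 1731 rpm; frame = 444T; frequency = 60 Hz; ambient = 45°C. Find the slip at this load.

n_s = 120f/p = 120×60/4 = 1800 rpm
s = (n_s − n)/n_s = (1800 − 1731)/1800 = 0.0383

3.83 %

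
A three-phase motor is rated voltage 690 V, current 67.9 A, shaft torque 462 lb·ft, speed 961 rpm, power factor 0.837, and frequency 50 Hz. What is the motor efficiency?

92.8 %

τ = 462 lb·ft × 1.356 = 626.5 N·m
ω = 2π × 961/60 = 100.6 rad/s; P_out = τω = 626.5 × 100.6 = 63026 W
P_in = √3·V_L·I_L·cosφ = 1.732 × 690 × 67.9 × 0.837 = 67919 W
η = P_out / P_in = 63026 / 67919 = 0.928 = 92.8%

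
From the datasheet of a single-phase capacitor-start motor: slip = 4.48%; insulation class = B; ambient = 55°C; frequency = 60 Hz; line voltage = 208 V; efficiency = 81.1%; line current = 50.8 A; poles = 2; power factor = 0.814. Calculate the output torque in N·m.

P_in = V·I·cosφ = 208 × 50.8 × 0.814 = 8601 W
P_out = η·P_in = 0.811 × 8601 = 6975 W
n_s = 120×60/2 = 3600 rpm; n = 3600×(1−0.0448) = 3439 rpm
ω = 2π×3439/60 = 360.1 rad/s
τ = P_out/ω = 6975/360.1 = 19.4 N·m

19.4 N·m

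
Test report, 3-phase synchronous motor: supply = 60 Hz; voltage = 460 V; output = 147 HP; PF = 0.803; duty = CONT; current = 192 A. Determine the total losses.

13200 W

P_in = √3·V·I·cosφ = 1.732×460×192×0.803 = 122835 W
P_out = 147×746 = 109662 W
Losses = P_in − P_out = 122835 − 109662 = 13173 W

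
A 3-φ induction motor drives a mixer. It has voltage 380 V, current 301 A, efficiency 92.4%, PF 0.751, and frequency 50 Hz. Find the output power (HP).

P_in = √3·V·I·cosφ = 1.732 × 380 × 301 × 0.751 = 148778 W
P_out = η·P_in = 0.924 × 148778 = 137471 W
= 137471/746 = 184 HP

184 HP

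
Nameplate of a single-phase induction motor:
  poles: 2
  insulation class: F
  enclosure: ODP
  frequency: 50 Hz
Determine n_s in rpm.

n_s = 120f/p = 120×50/2 = 3000 rpm

3000 rpm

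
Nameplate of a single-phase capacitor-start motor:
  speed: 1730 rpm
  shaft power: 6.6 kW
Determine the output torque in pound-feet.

ω = 2π × 1730/60 = 181.2 rad/s
τ = P/ω = 6600/181.2 = 36.42 N·m
In lb·ft: 36.42/1.356 = 26.9 lb·ft

26.9 lb·ft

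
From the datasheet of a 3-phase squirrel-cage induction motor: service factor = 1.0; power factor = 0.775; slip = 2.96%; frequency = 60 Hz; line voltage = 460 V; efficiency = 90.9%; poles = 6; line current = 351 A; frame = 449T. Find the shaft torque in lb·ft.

P_in = √3·V·I·cosφ = 1.732 × 460 × 351 × 0.775 = 216728 W
P_out = η·P_in = 0.909 × 216728 = 197006 W
n_s = 120×60/6 = 1200 rpm; n = 1200×(1−0.0296) = 1164 rpm
ω = 2π×1164/60 = 121.9 rad/s
τ = P_out/ω = 197006/121.9 = 1616 N·m
In lb·ft: 1616/1.356 = 1190 lb·ft

1190 lb·ft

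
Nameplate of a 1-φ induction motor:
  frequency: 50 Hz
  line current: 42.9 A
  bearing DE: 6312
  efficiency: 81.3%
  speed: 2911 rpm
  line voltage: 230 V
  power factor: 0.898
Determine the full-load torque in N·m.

23.6 N·m

P_in = V·I·cosφ = 230 × 42.9 × 0.898 = 8861 W
P_out = η·P_in = 0.813 × 8861 = 7204 W
n = 2911 rpm
ω = 2π×2911/60 = 304.8 rad/s
τ = P_out/ω = 7204/304.8 = 23.6 N·m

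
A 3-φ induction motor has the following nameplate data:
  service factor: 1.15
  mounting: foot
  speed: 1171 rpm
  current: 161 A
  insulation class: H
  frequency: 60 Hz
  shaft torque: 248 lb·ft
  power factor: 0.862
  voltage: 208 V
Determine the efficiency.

τ = 248 lb·ft × 1.356 = 336.3 N·m
ω = 2π × 1171/60 = 122.6 rad/s; P_out = τω = 336.3 × 122.6 = 41230 W
P_in = √3·V_L·I_L·cosφ = 1.732 × 208 × 161 × 0.862 = 49997 W
η = P_out / P_in = 41230 / 49997 = 0.825 = 82.5%

82.5 %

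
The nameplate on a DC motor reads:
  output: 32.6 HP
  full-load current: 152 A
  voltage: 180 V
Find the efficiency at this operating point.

P_out = 32.6 × 746 = 24320 W
P_in = V·I = 180 × 152 = 27360 W
η = P_out / P_in = 24320 / 27360 = 0.889 = 88.9%

88.9 %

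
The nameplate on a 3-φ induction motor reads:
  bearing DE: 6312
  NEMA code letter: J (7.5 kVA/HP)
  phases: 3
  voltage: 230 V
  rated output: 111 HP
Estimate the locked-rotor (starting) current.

S_LR = 7.5 × 111 = 832.5 kVA
I_LR = S_LR/(√3·V_L) = 832500/(1.732×230) = 2090 A

2090 A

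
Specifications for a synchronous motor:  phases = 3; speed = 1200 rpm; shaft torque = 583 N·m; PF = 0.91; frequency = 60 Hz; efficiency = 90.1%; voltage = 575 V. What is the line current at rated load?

89.7 A

ω = 2π×1200/60 = 125.7 rad/s; P_out = τω = 583 × 125.7 = 73283 W
P_in = P_out / η = 73283 / 0.901 = 81335 W
I_L = P_in / (√3·V_L·cosφ) = 81335 / (1.732 × 575 × 0.91) = 89.7 A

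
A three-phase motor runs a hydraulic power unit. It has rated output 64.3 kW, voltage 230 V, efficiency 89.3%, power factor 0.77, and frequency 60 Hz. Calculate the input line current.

235 A

P_out = 64.3 kW = 64300 W
P_in = P_out / η = 64300 / 0.893 = 72004 W
I_L = P_in / (√3·V_L·cosφ) = 72004 / (1.732 × 230 × 0.77) = 235 A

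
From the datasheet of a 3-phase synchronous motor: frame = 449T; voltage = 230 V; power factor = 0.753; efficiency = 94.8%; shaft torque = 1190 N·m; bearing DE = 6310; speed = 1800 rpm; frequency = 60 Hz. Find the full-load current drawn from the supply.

ω = 2π×1800/60 = 188.5 rad/s; P_out = τω = 1190 × 188.5 = 224315 W
P_in = P_out / η = 224315 / 0.948 = 236619 W
I_L = P_in / (√3·V_L·cosφ) = 236619 / (1.732 × 230 × 0.753) = 789 A

789 A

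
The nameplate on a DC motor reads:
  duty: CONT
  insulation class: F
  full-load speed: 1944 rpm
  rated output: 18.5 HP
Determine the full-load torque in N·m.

67.8 N·m

P_out = 18.5 × 746 = 13801 W
ω = 2π × 1944/60 = 203.6 rad/s
τ = P_out/ω = 13801/203.6 = 67.8 N·m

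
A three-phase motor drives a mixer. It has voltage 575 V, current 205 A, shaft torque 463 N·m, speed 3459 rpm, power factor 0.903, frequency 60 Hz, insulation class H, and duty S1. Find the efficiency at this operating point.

ω = 2π × 3459/60 = 362.2 rad/s; P_out = τω = 463 × 362.2 = 167699 W
P_in = √3·V_L·I_L·cosφ = 1.732 × 575 × 205 × 0.903 = 184356 W
η = P_out / P_in = 167699 / 184356 = 0.910 = 91.0%

91.0 %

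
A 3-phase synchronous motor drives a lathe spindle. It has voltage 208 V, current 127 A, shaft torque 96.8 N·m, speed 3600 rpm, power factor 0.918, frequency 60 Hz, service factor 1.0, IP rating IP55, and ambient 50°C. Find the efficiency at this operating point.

86.9 %

ω = 2π × 3600/60 = 377 rad/s; P_out = τω = 96.8 × 377 = 36494 W
P_in = √3·V_L·I_L·cosφ = 1.732 × 208 × 127 × 0.918 = 42001 W
η = P_out / P_in = 36494 / 42001 = 0.869 = 86.9%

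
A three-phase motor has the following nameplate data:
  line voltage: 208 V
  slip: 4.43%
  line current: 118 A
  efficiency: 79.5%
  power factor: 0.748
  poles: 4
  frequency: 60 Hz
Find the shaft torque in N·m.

140 N·m

P_in = √3·V·I·cosφ = 1.732 × 208 × 118 × 0.748 = 31798 W
P_out = η·P_in = 0.795 × 31798 = 25279 W
n_s = 120×60/4 = 1800 rpm; n = 1800×(1−0.0443) = 1720 rpm
ω = 2π×1720/60 = 180.1 rad/s
τ = P_out/ω = 25279/180.1 = 140 N·m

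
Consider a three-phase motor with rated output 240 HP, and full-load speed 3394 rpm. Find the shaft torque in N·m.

504 N·m

P_out = 240 × 746 = 179040 W
ω = 2π × 3394/60 = 355.4 rad/s
τ = P_out/ω = 179040/355.4 = 504 N·m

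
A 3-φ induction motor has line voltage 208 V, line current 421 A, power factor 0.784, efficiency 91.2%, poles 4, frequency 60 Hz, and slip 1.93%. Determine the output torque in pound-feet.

P_in = √3·V·I·cosφ = 1.732 × 208 × 421 × 0.784 = 118908 W
P_out = η·P_in = 0.912 × 118908 = 108444 W
n_s = 120×60/4 = 1800 rpm; n = 1800×(1−0.0193) = 1765 rpm
ω = 2π×1765/60 = 184.8 rad/s
τ = P_out/ω = 108444/184.8 = 586.8 N·m
In lb·ft: 586.8/1.356 = 433 lb·ft

433 lb·ft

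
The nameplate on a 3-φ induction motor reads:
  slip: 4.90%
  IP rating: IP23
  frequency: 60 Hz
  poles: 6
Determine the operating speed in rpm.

1141 rpm

n_s = 120f/p = 120×60/6 = 1200 rpm
n = n_s(1 − s) = 1200 × (1 − 0.049) = 1141 rpm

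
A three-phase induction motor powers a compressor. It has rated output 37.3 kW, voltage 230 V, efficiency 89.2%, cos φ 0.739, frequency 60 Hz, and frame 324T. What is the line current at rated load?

142 A

P_out = 37.3 kW = 37300 W
P_in = P_out / η = 37300 / 0.892 = 41816 W
I_L = P_in / (√3·V_L·cosφ) = 41816 / (1.732 × 230 × 0.739) = 142 A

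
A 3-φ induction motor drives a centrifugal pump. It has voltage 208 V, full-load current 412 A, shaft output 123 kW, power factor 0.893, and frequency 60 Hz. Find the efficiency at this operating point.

92.8 %

P_out = 123 kW = 123000 W
P_in = √3·V_L·I_L·cosφ = 1.732 × 208 × 412 × 0.893 = 132544 W
η = P_out / P_in = 123000 / 132544 = 0.928 = 92.8%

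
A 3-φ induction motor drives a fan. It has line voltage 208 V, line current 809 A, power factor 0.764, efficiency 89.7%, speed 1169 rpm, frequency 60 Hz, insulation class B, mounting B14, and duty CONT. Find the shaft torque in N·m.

1630 N·m

P_in = √3·V·I·cosφ = 1.732 × 208 × 809 × 0.764 = 222666 W
P_out = η·P_in = 0.897 × 222666 = 199731 W
n = 1169 rpm
ω = 2π×1169/60 = 122.4 rad/s
τ = P_out/ω = 199731/122.4 = 1630 N·m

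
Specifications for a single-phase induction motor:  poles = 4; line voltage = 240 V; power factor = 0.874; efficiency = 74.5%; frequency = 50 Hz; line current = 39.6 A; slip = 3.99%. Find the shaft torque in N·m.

P_in = V·I·cosφ = 240 × 39.6 × 0.874 = 8306 W
P_out = η·P_in = 0.745 × 8306 = 6188 W
n_s = 120×50/4 = 1500 rpm; n = 1500×(1−0.0399) = 1440 rpm
ω = 2π×1440/60 = 150.8 rad/s
τ = P_out/ω = 6188/150.8 = 41 N·m

41 N·m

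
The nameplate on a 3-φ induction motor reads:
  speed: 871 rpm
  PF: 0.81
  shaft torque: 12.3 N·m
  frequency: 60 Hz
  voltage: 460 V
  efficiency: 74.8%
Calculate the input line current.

2.32 A

ω = 2π×871/60 = 91.21 rad/s; P_out = τω = 12.3 × 91.21 = 1122 W
P_in = P_out / η = 1122 / 0.748 = 1500 W
I_L = P_in / (√3·V_L·cosφ) = 1500 / (1.732 × 460 × 0.81) = 2.32 A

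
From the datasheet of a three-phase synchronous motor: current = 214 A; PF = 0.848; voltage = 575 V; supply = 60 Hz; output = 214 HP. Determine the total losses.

21100 W

P_in = √3·V·I·cosφ = 1.732×575×214×0.848 = 180728 W
P_out = 214×746 = 159644 W
Losses = P_in − P_out = 180728 − 159644 = 21084 W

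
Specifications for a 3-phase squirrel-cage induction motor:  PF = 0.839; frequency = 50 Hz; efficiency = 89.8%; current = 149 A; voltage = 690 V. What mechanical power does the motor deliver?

134 kW

P_in = √3·V·I·cosφ = 1.732 × 690 × 149 × 0.839 = 149398 W
P_out = η·P_in = 0.898 × 149398 = 134159 W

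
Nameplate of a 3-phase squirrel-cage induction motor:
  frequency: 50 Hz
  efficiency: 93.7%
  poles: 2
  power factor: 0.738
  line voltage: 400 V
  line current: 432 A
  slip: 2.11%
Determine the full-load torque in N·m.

P_in = √3·V·I·cosφ = 1.732 × 400 × 432 × 0.738 = 220876 W
P_out = η·P_in = 0.937 × 220876 = 206961 W
n_s = 120×50/2 = 3000 rpm; n = 3000×(1−0.0211) = 2937 rpm
ω = 2π×2937/60 = 307.6 rad/s
τ = P_out/ω = 206961/307.6 = 673 N·m

673 N·m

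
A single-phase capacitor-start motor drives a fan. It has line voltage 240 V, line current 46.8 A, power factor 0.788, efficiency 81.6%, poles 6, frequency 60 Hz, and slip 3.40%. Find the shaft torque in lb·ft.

P_in = V·I·cosφ = 240 × 46.8 × 0.788 = 8851 W
P_out = η·P_in = 0.816 × 8851 = 7222 W
n_s = 120×60/6 = 1200 rpm; n = 1200×(1−0.034) = 1159 rpm
ω = 2π×1159/60 = 121.4 rad/s
τ = P_out/ω = 7222/121.4 = 59.49 N·m
In lb·ft: 59.49/1.356 = 43.9 lb·ft

43.9 lb·ft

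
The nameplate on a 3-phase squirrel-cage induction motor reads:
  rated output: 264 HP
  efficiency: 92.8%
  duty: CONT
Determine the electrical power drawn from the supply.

P_out = 264 × 746 = 196944 W
P_in = P_out/η = 196944/0.928 = 212224 W = 212 kW

212 kW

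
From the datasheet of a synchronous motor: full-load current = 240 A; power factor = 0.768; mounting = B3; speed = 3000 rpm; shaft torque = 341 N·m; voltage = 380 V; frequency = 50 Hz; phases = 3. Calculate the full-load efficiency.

88.3 %

ω = 2π × 3000/60 = 314.2 rad/s; P_out = τω = 341 × 314.2 = 107142 W
P_in = √3·V_L·I_L·cosφ = 1.732 × 380 × 240 × 0.768 = 121312 W
η = P_out / P_in = 107142 / 121312 = 0.883 = 88.3%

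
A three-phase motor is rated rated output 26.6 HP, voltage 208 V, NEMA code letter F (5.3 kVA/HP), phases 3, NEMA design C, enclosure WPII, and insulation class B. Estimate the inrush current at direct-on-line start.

S_LR = 5.3 × 26.6 = 140.98 kVA
I_LR = S_LR/(√3·V_L) = 140980/(1.732×208) = 391 A

391 A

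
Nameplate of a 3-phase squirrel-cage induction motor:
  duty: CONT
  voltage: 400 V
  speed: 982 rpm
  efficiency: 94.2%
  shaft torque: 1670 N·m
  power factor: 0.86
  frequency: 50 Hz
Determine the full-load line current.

ω = 2π×982/60 = 102.8 rad/s; P_out = τω = 1670 × 102.8 = 171676 W
P_in = P_out / η = 171676 / 0.942 = 182246 W
I_L = P_in / (√3·V_L·cosφ) = 182246 / (1.732 × 400 × 0.86) = 306 A

306 A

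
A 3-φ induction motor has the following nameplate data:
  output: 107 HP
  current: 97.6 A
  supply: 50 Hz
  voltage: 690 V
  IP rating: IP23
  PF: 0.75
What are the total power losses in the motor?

7660 W

P_in = √3·V·I·cosφ = 1.732×690×97.6×0.75 = 87480 W
P_out = 107×746 = 79822 W
Losses = P_in − P_out = 87480 − 79822 = 7658 W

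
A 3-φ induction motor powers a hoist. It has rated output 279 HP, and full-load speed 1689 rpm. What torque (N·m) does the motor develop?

P_out = 279 × 746 = 208134 W
ω = 2π × 1689/60 = 176.9 rad/s
τ = P_out/ω = 208134/176.9 = 1180 N·m

1180 N·m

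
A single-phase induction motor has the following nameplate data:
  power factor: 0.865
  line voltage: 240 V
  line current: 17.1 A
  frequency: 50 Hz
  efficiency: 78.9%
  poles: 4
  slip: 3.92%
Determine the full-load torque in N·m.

18.6 N·m

P_in = V·I·cosφ = 240 × 17.1 × 0.865 = 3550 W
P_out = η·P_in = 0.789 × 3550 = 2801 W
n_s = 120×50/4 = 1500 rpm; n = 1500×(1−0.0392) = 1441 rpm
ω = 2π×1441/60 = 150.9 rad/s
τ = P_out/ω = 2801/150.9 = 18.6 N·m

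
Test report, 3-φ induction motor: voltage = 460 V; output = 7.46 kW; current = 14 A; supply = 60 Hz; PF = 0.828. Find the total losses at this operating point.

P_in = √3·V·I·cosφ = 1.732×460×14×0.828 = 9236 W
P_out = 7460 W
Losses = P_in − P_out = 9236 − 7460 = 1776 W

1.78 kW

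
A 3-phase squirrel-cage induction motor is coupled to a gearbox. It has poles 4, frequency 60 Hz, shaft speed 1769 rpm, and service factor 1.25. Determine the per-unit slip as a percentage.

1.72 %

n_s = 120f/p = 120×60/4 = 1800 rpm
s = (n_s − n)/n_s = (1800 − 1769)/1800 = 0.0172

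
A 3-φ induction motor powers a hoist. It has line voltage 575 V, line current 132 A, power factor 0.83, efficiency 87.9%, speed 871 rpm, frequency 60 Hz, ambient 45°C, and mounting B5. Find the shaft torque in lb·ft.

P_in = √3·V·I·cosφ = 1.732 × 575 × 132 × 0.83 = 109111 W
P_out = η·P_in = 0.879 × 109111 = 95909 W
n = 871 rpm
ω = 2π×871/60 = 91.21 rad/s
τ = P_out/ω = 95909/91.21 = 1052 N·m
In lb·ft: 1052/1.356 = 776 lb·ft

776 lb·ft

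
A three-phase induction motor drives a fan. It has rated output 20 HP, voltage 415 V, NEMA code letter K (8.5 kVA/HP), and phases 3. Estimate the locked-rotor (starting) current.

S_LR = 8.5 × 20 = 170 kVA
I_LR = S_LR/(√3·V_L) = 170000/(1.732×415) = 237 A

237 A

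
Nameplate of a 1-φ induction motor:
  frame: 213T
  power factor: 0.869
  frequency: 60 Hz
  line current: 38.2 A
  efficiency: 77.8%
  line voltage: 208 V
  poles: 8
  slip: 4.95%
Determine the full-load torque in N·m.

P_in = V·I·cosφ = 208 × 38.2 × 0.869 = 6905 W
P_out = η·P_in = 0.778 × 6905 = 5372 W
n_s = 120×60/8 = 900 rpm; n = 900×(1−0.0495) = 855 rpm
ω = 2π×855/60 = 89.54 rad/s
τ = P_out/ω = 5372/89.54 = 60 N·m

60 N·m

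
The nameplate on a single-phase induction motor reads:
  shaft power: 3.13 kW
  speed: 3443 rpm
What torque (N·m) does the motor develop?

8.68 N·m

ω = 2π × 3443/60 = 360.6 rad/s
τ = P/ω = 3130/360.6 = 8.68 N·m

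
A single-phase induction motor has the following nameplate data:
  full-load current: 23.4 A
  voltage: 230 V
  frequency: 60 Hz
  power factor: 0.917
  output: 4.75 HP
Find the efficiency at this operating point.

P_out = 4.75 × 746 = 3544 W
P_in = V·I·cosφ = 230 × 23.4 × 0.917 = 4935 W
η = P_out / P_in = 3544 / 4935 = 0.718 = 71.8%

71.8 %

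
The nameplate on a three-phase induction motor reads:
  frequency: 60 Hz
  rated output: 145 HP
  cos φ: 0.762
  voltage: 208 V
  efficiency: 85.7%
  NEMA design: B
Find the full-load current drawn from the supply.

P_out = 145 × 746 = 108170 W
P_in = P_out / η = 108170 / 0.857 = 126219 W
I_L = P_in / (√3·V_L·cosφ) = 126219 / (1.732 × 208 × 0.762) = 460 A

460 A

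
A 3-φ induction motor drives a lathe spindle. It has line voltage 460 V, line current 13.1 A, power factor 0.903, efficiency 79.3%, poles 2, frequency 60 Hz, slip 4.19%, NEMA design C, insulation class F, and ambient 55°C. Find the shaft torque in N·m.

20.7 N·m

P_in = √3·V·I·cosφ = 1.732 × 460 × 13.1 × 0.903 = 9425 W
P_out = η·P_in = 0.793 × 9425 = 7474 W
n_s = 120×60/2 = 3600 rpm; n = 3600×(1−0.0419) = 3449 rpm
ω = 2π×3449/60 = 361.2 rad/s
τ = P_out/ω = 7474/361.2 = 20.7 N·m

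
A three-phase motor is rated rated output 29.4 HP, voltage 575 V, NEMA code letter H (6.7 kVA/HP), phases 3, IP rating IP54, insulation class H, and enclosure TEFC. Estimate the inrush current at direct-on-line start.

198 A

S_LR = 6.7 × 29.4 = 196.98 kVA
I_LR = S_LR/(√3·V_L) = 196980/(1.732×575) = 198 A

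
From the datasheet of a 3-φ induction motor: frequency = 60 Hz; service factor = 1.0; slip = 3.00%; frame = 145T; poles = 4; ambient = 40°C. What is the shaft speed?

n_s = 120f/p = 120×60/4 = 1800 rpm
n = n_s(1 − s) = 1800 × (1 − 0.03) = 1746 rpm

1746 rpm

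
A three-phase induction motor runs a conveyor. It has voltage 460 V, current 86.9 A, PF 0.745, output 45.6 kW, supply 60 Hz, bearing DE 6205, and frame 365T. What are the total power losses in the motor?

P_in = √3·V·I·cosφ = 1.732×460×86.9×0.745 = 51580 W
P_out = 45600 W
Losses = P_in − P_out = 51580 − 45600 = 5980 W

5.98 kW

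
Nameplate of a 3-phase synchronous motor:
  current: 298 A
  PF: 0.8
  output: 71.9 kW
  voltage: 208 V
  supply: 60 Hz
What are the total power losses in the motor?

P_in = √3·V·I·cosφ = 1.732×208×298×0.8 = 85885 W
P_out = 71900 W
Losses = P_in − P_out = 85885 − 71900 = 13985 W

14000 W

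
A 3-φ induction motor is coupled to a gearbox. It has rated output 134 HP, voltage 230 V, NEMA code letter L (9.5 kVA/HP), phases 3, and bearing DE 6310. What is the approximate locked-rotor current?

S_LR = 9.5 × 134 = 1273 kVA
I_LR = S_LR/(√3·V_L) = 1273000/(1.732×230) = 3200 A

3200 A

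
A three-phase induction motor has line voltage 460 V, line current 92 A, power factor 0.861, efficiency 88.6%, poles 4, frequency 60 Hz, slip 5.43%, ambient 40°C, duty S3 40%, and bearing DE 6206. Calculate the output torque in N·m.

P_in = √3·V·I·cosφ = 1.732 × 460 × 92 × 0.861 = 63110 W
P_out = η·P_in = 0.886 × 63110 = 55915 W
n_s = 120×60/4 = 1800 rpm; n = 1800×(1−0.0543) = 1702 rpm
ω = 2π×1702/60 = 178.2 rad/s
τ = P_out/ω = 55915/178.2 = 314 N·m

314 N·m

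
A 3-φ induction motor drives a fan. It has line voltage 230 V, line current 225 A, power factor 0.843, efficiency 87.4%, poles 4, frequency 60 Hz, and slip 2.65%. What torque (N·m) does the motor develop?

P_in = √3·V·I·cosφ = 1.732 × 230 × 225 × 0.843 = 75559 W
P_out = η·P_in = 0.874 × 75559 = 66039 W
n_s = 120×60/4 = 1800 rpm; n = 1800×(1−0.0265) = 1752 rpm
ω = 2π×1752/60 = 183.5 rad/s
τ = P_out/ω = 66039/183.5 = 360 N·m

360 N·m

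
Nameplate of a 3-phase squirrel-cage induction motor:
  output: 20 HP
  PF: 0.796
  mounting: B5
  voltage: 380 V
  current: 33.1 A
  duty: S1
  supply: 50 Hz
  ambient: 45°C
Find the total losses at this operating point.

2420 W

P_in = √3·V·I·cosφ = 1.732×380×33.1×0.796 = 17341 W
P_out = 20×746 = 14920 W
Losses = P_in − P_out = 17341 − 14920 = 2421 W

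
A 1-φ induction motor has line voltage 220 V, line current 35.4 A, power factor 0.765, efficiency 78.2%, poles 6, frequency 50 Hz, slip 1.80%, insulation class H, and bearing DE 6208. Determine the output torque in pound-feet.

33.4 lb·ft

P_in = V·I·cosφ = 220 × 35.4 × 0.765 = 5958 W
P_out = η·P_in = 0.782 × 5958 = 4659 W
n_s = 120×50/6 = 1000 rpm; n = 1000×(1−0.018) = 982 rpm
ω = 2π×982/60 = 102.8 rad/s
τ = P_out/ω = 4659/102.8 = 45.32 N·m
In lb·ft: 45.32/1.356 = 33.4 lb·ft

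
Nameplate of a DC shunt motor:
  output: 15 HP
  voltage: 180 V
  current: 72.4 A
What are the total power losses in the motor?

P_in = V·I = 180×72.4 = 13032 W
P_out = 15×746 = 11190 W
Losses = P_in − P_out = 13032 − 11190 = 1842 W

1.84 kW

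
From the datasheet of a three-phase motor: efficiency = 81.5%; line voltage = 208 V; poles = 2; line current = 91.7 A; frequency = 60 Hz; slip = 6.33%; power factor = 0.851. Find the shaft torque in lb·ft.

47.9 lb·ft

P_in = √3·V·I·cosφ = 1.732 × 208 × 91.7 × 0.851 = 28113 W
P_out = η·P_in = 0.815 × 28113 = 22912 W
n_s = 120×60/2 = 3600 rpm; n = 3600×(1−0.0633) = 3372 rpm
ω = 2π×3372/60 = 353.1 rad/s
τ = P_out/ω = 22912/353.1 = 64.89 N·m
In lb·ft: 64.89/1.356 = 47.9 lb·ft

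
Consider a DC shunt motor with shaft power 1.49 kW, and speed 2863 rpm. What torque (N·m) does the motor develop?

4.97 N·m

ω = 2π × 2863/60 = 299.8 rad/s
τ = P/ω = 1490/299.8 = 4.97 N·m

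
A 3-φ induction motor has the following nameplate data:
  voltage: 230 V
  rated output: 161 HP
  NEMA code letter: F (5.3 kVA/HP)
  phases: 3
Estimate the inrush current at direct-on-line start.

2140 A

S_LR = 5.3 × 161 = 853.3 kVA
I_LR = S_LR/(√3·V_L) = 853300/(1.732×230) = 2140 A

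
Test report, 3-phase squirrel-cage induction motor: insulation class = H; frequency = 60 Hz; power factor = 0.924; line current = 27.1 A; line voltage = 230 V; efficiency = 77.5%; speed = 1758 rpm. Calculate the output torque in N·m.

P_in = √3·V·I·cosφ = 1.732 × 230 × 27.1 × 0.924 = 9975 W
P_out = η·P_in = 0.775 × 9975 = 7731 W
n = 1758 rpm
ω = 2π×1758/60 = 184.1 rad/s
τ = P_out/ω = 7731/184.1 = 42 N·m

42 N·m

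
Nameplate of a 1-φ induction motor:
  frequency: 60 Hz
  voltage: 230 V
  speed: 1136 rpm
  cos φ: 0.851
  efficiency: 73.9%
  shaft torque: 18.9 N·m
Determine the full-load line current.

ω = 2π×1136/60 = 119 rad/s; P_out = τω = 18.9 × 119 = 2249 W
P_in = P_out / η = 2249 / 0.739 = 3043 W
I = P_in / (V·cosφ) = 3043 / (230 × 0.851) = 15.5 A

15.5 A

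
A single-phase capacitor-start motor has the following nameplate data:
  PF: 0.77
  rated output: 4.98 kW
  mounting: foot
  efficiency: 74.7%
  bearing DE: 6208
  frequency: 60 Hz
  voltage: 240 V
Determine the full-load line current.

36.1 A

P_out = 4.98 kW = 4980 W
P_in = P_out / η = 4980 / 0.747 = 6667 W
I = P_in / (V·cosφ) = 6667 / (240 × 0.77) = 36.1 A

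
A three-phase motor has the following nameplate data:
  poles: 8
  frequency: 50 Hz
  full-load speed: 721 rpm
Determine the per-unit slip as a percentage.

3.87 %

n_s = 120f/p = 120×50/8 = 750 rpm
s = (n_s − n)/n_s = (750 − 721)/750 = 0.0387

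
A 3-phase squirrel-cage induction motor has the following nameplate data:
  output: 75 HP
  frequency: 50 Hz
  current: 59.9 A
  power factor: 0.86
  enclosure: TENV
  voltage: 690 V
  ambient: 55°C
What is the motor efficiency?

P_out = 75 × 746 = 55950 W
P_in = √3·V_L·I_L·cosφ = 1.732 × 690 × 59.9 × 0.86 = 61563 W
η = P_out / P_in = 55950 / 61563 = 0.909 = 90.9%

90.9 %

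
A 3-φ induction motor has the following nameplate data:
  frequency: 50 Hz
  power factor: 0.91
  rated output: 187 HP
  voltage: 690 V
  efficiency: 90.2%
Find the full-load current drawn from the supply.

P_out = 187 × 746 = 139502 W
P_in = P_out / η = 139502 / 0.902 = 154659 W
I_L = P_in / (√3·V_L·cosφ) = 154659 / (1.732 × 690 × 0.91) = 142 A

142 A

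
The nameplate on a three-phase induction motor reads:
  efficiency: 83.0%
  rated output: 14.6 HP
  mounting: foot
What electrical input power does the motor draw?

13.1 kW

P_out = 14.6 × 746 = 10892 W
P_in = P_out/η = 10892/0.83 = 13123 W = 13.1 kW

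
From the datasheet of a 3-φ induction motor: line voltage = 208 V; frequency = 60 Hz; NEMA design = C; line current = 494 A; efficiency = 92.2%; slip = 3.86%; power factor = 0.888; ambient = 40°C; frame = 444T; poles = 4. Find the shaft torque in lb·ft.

593 lb·ft

P_in = √3·V·I·cosφ = 1.732 × 208 × 494 × 0.888 = 158034 W
P_out = η·P_in = 0.922 × 158034 = 145707 W
n_s = 120×60/4 = 1800 rpm; n = 1800×(1−0.0386) = 1731 rpm
ω = 2π×1731/60 = 181.3 rad/s
τ = P_out/ω = 145707/181.3 = 803.7 N·m
In lb·ft: 803.7/1.356 = 593 lb·ft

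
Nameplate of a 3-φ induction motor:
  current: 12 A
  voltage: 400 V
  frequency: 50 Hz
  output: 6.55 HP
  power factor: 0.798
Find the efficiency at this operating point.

73.7 %

P_out = 6.55 × 746 = 4886 W
P_in = √3·V_L·I_L·cosφ = 1.732 × 400 × 12 × 0.798 = 6634 W
η = P_out / P_in = 4886 / 6634 = 0.737 = 73.7%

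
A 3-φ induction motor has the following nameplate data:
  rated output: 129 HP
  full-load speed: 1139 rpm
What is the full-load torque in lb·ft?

P_out = 129 × 746 = 96234 W
ω = 2π × 1139/60 = 119.3 rad/s
τ = P_out/ω = 96234/119.3 = 806.7 N·m
In lb·ft: 806.7/1.356 = 595 lb·ft

595 lb·ft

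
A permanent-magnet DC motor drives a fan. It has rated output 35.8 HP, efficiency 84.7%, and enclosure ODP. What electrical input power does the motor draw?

31.5 kW

P_out = 35.8 × 746 = 26707 W
P_in = P_out/η = 26707/0.847 = 31531 W = 31.5 kW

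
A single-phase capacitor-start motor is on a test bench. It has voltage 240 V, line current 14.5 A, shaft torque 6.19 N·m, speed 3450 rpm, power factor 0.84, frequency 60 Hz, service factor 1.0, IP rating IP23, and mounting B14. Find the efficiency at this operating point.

ω = 2π × 3450/60 = 361.3 rad/s; P_out = τω = 6.19 × 361.3 = 2236 W
P_in = V·I·cosφ = 240 × 14.5 × 0.84 = 2923 W
η = P_out / P_in = 2236 / 2923 = 0.765 = 76.5%

76.5 %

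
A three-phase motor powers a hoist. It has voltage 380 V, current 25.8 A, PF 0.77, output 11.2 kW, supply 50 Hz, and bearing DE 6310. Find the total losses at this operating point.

1880 W

P_in = √3·V·I·cosφ = 1.732×380×25.8×0.77 = 13075 W
P_out = 11200 W
Losses = P_in − P_out = 13075 − 11200 = 1875 W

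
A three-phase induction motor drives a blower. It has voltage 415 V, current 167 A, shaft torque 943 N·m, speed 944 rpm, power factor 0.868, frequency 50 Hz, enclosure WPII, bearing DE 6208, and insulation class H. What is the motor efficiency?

ω = 2π × 944/60 = 98.86 rad/s; P_out = τω = 943 × 98.86 = 93225 W
P_in = √3·V_L·I_L·cosφ = 1.732 × 415 × 167 × 0.868 = 104191 W
η = P_out / P_in = 93225 / 104191 = 0.895 = 89.5%

89.5 %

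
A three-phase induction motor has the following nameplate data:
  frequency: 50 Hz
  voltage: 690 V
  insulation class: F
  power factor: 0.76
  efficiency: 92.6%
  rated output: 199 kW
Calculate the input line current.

237 A

P_out = 199 kW = 199000 W
P_in = P_out / η = 199000 / 0.926 = 214903 W
I_L = P_in / (√3·V_L·cosφ) = 214903 / (1.732 × 690 × 0.76) = 237 A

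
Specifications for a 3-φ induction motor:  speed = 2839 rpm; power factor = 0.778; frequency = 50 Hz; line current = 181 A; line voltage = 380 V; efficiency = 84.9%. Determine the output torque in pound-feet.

P_in = √3·V·I·cosφ = 1.732 × 380 × 181 × 0.778 = 92681 W
P_out = η·P_in = 0.849 × 92681 = 78686 W
n = 2839 rpm
ω = 2π×2839/60 = 297.3 rad/s
τ = P_out/ω = 78686/297.3 = 264.7 N·m
In lb·ft: 264.7/1.356 = 195 lb·ft

195 lb·ft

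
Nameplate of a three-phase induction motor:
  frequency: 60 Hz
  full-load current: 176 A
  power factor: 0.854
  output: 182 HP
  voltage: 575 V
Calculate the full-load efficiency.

90.7 %

P_out = 182 × 746 = 135772 W
P_in = √3·V_L·I_L·cosφ = 1.732 × 575 × 176 × 0.854 = 149688 W
η = P_out / P_in = 135772 / 149688 = 0.907 = 90.7%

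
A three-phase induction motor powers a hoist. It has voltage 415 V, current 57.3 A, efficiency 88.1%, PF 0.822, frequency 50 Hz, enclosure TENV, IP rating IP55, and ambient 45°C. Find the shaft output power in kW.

29.8 kW

P_in = √3·V·I·cosφ = 1.732 × 415 × 57.3 × 0.822 = 33855 W
P_out = η·P_in = 0.881 × 33855 = 29826 W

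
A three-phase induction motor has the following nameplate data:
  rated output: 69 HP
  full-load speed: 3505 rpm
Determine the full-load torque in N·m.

140 N·m

P_out = 69 × 746 = 51474 W
ω = 2π × 3505/60 = 367 rad/s
τ = P_out/ω = 51474/367 = 140 N·m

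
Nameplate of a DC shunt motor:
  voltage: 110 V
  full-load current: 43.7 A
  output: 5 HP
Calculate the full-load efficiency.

P_out = 5 × 746 = 3730 W
P_in = V·I = 110 × 43.7 = 4807 W
η = P_out / P_in = 3730 / 4807 = 0.776 = 77.6%

77.6 %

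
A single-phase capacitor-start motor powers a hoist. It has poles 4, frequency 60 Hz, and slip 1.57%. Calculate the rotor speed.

n_s = 120f/p = 120×60/4 = 1800 rpm
n = n_s(1 − s) = 1800 × (1 − 0.0157) = 1772 rpm

1772 rpm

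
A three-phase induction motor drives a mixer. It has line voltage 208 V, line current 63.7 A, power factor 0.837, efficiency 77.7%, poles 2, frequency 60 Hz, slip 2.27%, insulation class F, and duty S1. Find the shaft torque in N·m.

40.5 N·m

P_in = √3·V·I·cosφ = 1.732 × 208 × 63.7 × 0.837 = 19208 W
P_out = η·P_in = 0.777 × 19208 = 14925 W
n_s = 120×60/2 = 3600 rpm; n = 3600×(1−0.0227) = 3518 rpm
ω = 2π×3518/60 = 368.4 rad/s
τ = P_out/ω = 14925/368.4 = 40.5 N·m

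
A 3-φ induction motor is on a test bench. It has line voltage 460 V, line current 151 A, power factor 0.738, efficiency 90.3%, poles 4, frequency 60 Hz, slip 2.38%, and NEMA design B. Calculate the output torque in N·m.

P_in = √3·V·I·cosφ = 1.732 × 460 × 151 × 0.738 = 88785 W
P_out = η·P_in = 0.903 × 88785 = 80173 W
n_s = 120×60/4 = 1800 rpm; n = 1800×(1−0.0238) = 1757 rpm
ω = 2π×1757/60 = 184 rad/s
τ = P_out/ω = 80173/184 = 436 N·m

436 N·m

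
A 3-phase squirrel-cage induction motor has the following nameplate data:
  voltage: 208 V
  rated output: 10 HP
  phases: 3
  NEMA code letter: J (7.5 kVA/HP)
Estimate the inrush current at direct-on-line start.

208 A

S_LR = 7.5 × 10 = 75 kVA
I_LR = S_LR/(√3·V_L) = 75000/(1.732×208) = 208 A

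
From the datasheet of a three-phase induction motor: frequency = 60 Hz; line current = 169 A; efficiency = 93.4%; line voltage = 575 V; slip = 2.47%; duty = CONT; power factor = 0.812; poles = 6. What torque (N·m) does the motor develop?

1040 N·m

P_in = √3·V·I·cosφ = 1.732 × 575 × 169 × 0.812 = 136665 W
P_out = η·P_in = 0.934 × 136665 = 127645 W
n_s = 120×60/6 = 1200 rpm; n = 1200×(1−0.0247) = 1170 rpm
ω = 2π×1170/60 = 122.5 rad/s
τ = P_out/ω = 127645/122.5 = 1040 N·m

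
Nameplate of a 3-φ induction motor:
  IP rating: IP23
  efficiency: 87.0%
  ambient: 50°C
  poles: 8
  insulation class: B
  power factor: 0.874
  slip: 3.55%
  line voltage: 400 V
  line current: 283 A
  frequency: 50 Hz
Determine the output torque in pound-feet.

P_in = √3·V·I·cosφ = 1.732 × 400 × 283 × 0.874 = 171359 W
P_out = η·P_in = 0.87 × 171359 = 149082 W
n_s = 120×50/8 = 750 rpm; n = 750×(1−0.0355) = 723 rpm
ω = 2π×723/60 = 75.71 rad/s
τ = P_out/ω = 149082/75.71 = 1969 N·m
In lb·ft: 1969/1.356 = 1450 lb·ft

1450 lb·ft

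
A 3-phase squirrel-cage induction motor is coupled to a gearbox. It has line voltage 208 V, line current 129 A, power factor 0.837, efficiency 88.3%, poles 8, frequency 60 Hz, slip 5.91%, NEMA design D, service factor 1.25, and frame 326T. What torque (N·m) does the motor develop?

P_in = √3·V·I·cosφ = 1.732 × 208 × 129 × 0.837 = 38898 W
P_out = η·P_in = 0.883 × 38898 = 34347 W
n_s = 120×60/8 = 900 rpm; n = 900×(1−0.0591) = 847 rpm
ω = 2π×847/60 = 88.7 rad/s
τ = P_out/ω = 34347/88.7 = 387 N·m

387 N·m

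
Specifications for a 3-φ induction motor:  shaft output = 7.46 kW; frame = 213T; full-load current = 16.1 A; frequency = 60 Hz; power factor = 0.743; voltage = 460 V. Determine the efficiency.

78.3 %

P_out = 7.46 kW = 7460 W
P_in = √3·V_L·I_L·cosφ = 1.732 × 460 × 16.1 × 0.743 = 9531 W
η = P_out / P_in = 7460 / 9531 = 0.783 = 78.3%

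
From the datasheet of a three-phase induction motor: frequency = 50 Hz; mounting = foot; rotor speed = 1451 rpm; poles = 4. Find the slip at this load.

n_s = 120f/p = 120×50/4 = 1500 rpm
s = (n_s − n)/n_s = (1500 − 1451)/1500 = 0.0327

3.3 %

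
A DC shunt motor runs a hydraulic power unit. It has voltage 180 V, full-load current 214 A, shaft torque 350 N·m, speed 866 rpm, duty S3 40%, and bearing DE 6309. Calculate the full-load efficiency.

82.4 %

ω = 2π × 866/60 = 90.69 rad/s; P_out = τω = 350 × 90.69 = 31742 W
P_in = V·I = 180 × 214 = 38520 W
η = P_out / P_in = 31742 / 38520 = 0.824 = 82.4%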